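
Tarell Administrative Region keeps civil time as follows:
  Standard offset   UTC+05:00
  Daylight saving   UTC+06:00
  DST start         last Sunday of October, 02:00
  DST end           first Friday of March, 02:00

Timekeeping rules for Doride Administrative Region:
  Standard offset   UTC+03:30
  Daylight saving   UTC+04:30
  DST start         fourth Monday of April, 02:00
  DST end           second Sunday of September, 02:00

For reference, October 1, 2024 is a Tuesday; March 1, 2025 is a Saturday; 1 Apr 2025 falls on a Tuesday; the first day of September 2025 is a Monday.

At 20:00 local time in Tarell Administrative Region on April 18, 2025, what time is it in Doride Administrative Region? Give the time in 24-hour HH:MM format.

1 October 2024 is a Tuesday, so Sundays fall on 6, 13, 20, 27; the last is October 27.
1 March 2025 is a Saturday, so the first Friday is March 7.
Daylight saving runs 27 October 2024 – 7 March 2025; April 18, 2025 is outside that window, so Tarell Administrative Region is on standard time at UTC+05:00.
20:00 Tarell Administrative Region − 5h = 15:00 UTC.
1 April 2025 is a Tuesday, so the first Monday is April 7 and the fourth is April 28.
1 September 2025 is a Monday, so the first Sunday is September 7 and the second is September 14.
At the standard offset (UTC+03:30), 15:00 UTC + 3h30m = 18:30 Doride Administrative Region standard time.
The standard-time date in Doride Administrative Region, April 18, 2025, is outside the daylight-saving period (28 April – 14 September), so Doride Administrative Region is on standard time, UTC+03:30.
15:00 UTC + 3h30m = 18:30 Doride Administrative Region.

18:30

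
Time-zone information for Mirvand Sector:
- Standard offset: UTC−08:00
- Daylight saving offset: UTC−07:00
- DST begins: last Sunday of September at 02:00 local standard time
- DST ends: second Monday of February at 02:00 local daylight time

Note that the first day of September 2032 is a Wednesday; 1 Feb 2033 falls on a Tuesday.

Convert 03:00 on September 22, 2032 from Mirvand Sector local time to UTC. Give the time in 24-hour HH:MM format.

1 September 2032 is a Wednesday, so Sundays fall on 5, 12, 19, 26; the last is September 26.
1 February 2033 is a Tuesday, so the first Monday is February 7 and the second is February 14.
September 22, 2032 does not fall between 26 September 2032 and 14 February 2033, so daylight saving is not in effect and Mirvand Sector is at UTC−08:00.
03:00 local + 8h = 11:00 UTC.

11:00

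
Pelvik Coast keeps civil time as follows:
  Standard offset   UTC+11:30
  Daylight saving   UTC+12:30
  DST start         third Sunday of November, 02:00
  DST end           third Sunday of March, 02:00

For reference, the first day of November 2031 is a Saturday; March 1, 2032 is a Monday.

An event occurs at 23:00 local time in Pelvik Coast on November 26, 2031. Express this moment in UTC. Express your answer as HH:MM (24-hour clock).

10:30

1 November 2031 is a Saturday, so the first Sunday is November 2 and the third is November 16.
1 March 2032 is a Monday, so the first Sunday is March 7 and the third is March 21.
November 26, 2031 lies within the daylight-saving period (16 November 2031 – 21 March 2032), so Pelvik Coast is on daylight time, UTC+12:30.
23:00 local − 12h30m = 10:30 UTC.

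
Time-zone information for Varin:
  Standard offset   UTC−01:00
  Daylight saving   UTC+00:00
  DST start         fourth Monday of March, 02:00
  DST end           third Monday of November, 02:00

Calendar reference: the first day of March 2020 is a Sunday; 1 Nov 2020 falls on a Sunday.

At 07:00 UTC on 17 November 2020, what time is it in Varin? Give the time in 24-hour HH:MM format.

06:00

1 March 2020 is a Sunday, so the first Monday is March 2 and the fourth is March 23.
1 November 2020 is a Sunday, so the first Monday is November 2 and the third is November 16.
At the standard offset (UTC−01:00), 07:00 UTC − 1h = 06:00 Varin standard time.
The standard-time date in Varin, 17 November 2020, does not fall between 23 March and 16 November, so daylight saving is not in effect and Varin is at UTC−01:00.
07:00 UTC − 1h = 06:00 local.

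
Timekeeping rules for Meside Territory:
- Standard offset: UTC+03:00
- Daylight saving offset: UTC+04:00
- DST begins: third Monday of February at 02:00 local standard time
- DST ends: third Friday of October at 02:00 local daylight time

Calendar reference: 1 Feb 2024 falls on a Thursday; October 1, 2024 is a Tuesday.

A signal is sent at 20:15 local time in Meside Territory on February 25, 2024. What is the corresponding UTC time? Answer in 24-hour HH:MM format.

16:15

1 February 2024 is a Thursday, so the first Monday is February 5 and the third is February 19.
1 October 2024 is a Tuesday, so the first Friday is October 4 and the third is October 18.
February 25, 2024 falls between 19 February and 18 October, so daylight saving is in effect and Meside Territory is at UTC+04:00.
20:15 local − 4h = 16:15 UTC.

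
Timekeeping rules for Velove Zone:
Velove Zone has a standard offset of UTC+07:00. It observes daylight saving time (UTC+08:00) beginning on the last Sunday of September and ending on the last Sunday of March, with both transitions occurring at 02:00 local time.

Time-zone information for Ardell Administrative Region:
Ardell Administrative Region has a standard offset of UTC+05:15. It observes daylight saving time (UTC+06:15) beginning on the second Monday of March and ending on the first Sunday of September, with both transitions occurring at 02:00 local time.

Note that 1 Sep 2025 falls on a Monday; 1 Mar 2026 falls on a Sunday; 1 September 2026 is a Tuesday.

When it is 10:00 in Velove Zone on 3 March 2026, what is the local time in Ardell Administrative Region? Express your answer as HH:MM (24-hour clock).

07:15

1 September 2025 is a Monday, so Sundays fall on 7, 14, 21, 28; the last is September 28.
1 March 2026 is a Sunday, so Sundays fall on 1, 8, 15, 22, 29; the last is March 29.
Daylight saving runs 28 September 2025 – 29 March 2026; 3 March 2026 is inside that window, so Velove Zone is at UTC+08:00.
10:00 Velove Zone − 8h = 02:00 UTC.
1 March 2026 is a Sunday, so the first Monday is March 2 and the second is March 9.
1 September 2026 is a Tuesday, so the first Sunday is September 6.
At the standard offset (UTC+05:15), 02:00 UTC + 5h15m = 07:15 Ardell Administrative Region standard time.
The standard-time date in Ardell Administrative Region, 3 March 2026, does not fall between 9 March and 6 September, so daylight saving is not in effect and Ardell Administrative Region is at UTC+05:15.
02:00 UTC + 5h15m = 07:15 Ardell Administrative Region.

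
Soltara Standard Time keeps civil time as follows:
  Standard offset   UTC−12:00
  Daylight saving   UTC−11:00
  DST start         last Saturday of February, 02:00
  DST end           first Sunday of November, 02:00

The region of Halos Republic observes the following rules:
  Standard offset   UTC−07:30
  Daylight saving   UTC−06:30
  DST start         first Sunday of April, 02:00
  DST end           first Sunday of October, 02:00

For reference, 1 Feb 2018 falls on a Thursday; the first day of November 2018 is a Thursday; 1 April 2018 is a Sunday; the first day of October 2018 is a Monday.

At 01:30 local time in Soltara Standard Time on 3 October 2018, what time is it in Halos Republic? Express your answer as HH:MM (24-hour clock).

06:00

1 February 2018 is a Thursday, so Saturdays fall on 3, 10, 17, 24; the last is February 24.
1 November 2018 is a Thursday, so the first Sunday is November 4.
3 October 2018 falls between 24 February and 4 November, so daylight saving is in effect and Soltara Standard Time is at UTC−11:00.
01:30 Soltara Standard Time + 11h = 12:30 UTC.
1 April 2018 is a Sunday, so the first Sunday is April 1.
1 October 2018 is a Monday, so the first Sunday is October 7.
At the standard offset (UTC−07:30), 12:30 UTC − 7h30m = 05:00 Halos Republic standard time.
The standard-time date in Halos Republic, 3 October 2018, falls between 1 April and 7 October, so daylight saving is in effect and Halos Republic is at UTC−06:30.
12:30 UTC − 6h30m = 06:00 Halos Republic.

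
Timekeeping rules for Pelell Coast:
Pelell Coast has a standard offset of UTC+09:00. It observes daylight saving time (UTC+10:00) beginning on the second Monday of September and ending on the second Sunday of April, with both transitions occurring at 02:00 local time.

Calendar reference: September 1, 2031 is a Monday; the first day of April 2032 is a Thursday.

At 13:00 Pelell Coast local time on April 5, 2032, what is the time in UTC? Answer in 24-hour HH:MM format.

03:00

1 September 2031 is a Monday, so the first Monday is September 1 and the second is September 8.
1 April 2032 is a Thursday, so the first Sunday is April 4 and the second is April 11.
April 5, 2032 falls between 8 September 2031 and 11 April 2032, so daylight saving is in effect and Pelell Coast is at UTC+10:00.
13:00 local − 10h = 03:00 UTC.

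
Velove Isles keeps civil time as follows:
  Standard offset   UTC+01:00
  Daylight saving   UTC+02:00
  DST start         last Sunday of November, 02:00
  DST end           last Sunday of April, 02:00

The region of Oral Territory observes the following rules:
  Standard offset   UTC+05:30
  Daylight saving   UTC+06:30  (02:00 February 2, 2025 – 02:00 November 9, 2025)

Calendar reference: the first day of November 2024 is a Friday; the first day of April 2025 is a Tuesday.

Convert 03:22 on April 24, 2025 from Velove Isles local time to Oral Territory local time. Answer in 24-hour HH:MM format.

07:52

1 November 2024 is a Friday, so Sundays fall on 3, 10, 17, 24; the last is November 24.
1 April 2025 is a Tuesday, so Sundays fall on 6, 13, 20, 27; the last is April 27.
April 24, 2025 falls between 24 November 2024 and 27 April 2025, so daylight saving is in effect and Velove Isles is at UTC+02:00.
03:22 Velove Isles − 2h = 01:22 UTC.
At the standard offset (UTC+05:30), 01:22 UTC + 5h30m = 06:52 Oral Territory standard time.
The standard-time date in Oral Territory, April 24, 2025, falls between 2 February and 9 November, so daylight saving is in effect and Oral Territory is at UTC+06:30.
01:22 UTC + 6h30m = 07:52 Oral Territory.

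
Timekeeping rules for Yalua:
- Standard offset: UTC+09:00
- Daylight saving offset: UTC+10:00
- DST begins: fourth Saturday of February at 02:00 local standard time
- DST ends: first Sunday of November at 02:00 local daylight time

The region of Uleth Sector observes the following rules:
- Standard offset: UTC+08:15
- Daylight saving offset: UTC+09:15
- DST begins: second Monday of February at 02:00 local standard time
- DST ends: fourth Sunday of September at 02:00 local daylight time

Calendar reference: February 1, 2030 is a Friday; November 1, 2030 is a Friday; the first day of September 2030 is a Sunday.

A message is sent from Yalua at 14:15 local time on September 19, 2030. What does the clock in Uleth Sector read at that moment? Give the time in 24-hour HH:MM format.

1 February 2030 is a Friday, so the first Saturday is February 2 and the fourth is February 23.
1 November 2030 is a Friday, so the first Sunday is November 3.
September 19, 2030 lies within the daylight-saving period (23 February – 3 November), so Yalua is on daylight time, UTC+10:00.
14:15 Yalua − 10h = 04:15 UTC.
1 February 2030 is a Friday, so the first Monday is February 4 and the second is February 11.
1 September 2030 is a Sunday, so the first Sunday is September 1 and the fourth is September 22.
At the standard offset (UTC+08:15), 04:15 UTC + 8h15m = 12:30 Uleth Sector standard time.
The standard-time date in Uleth Sector, September 19, 2030, falls between 11 February and 22 September, so daylight saving is in effect and Uleth Sector is at UTC+09:15.
04:15 UTC + 9h15m = 13:30 Uleth Sector.

13:30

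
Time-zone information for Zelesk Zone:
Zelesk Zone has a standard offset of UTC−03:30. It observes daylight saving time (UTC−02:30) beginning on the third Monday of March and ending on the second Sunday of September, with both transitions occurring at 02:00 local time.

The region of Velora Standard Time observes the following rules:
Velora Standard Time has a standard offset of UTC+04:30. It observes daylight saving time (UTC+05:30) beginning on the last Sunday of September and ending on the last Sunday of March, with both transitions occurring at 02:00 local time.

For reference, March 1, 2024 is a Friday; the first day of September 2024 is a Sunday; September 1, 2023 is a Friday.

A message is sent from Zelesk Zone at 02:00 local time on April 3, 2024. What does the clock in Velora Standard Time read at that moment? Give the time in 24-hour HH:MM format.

1 March 2024 is a Friday, so the first Monday is March 4 and the third is March 18.
1 September 2024 is a Sunday, so the first Sunday is September 1 and the second is September 8.
April 3, 2024 falls between 18 March and 8 September, so daylight saving is in effect and Zelesk Zone is at UTC−02:30.
02:00 Zelesk Zone + 2h30m = 04:30 UTC.
1 September 2023 is a Friday, so Sundays fall on 3, 10, 17, 24; the last is September 24.
1 March 2024 is a Friday, so Sundays fall on 3, 10, 17, 24, 31; the last is March 31.
At the standard offset (UTC+04:30), 04:30 UTC + 4h30m = 09:00 Velora Standard Time standard time.
Daylight saving runs 24 September 2023 – 31 March 2024; the standard-time date in Velora Standard Time, April 3, 2024, is outside that window, so Velora Standard Time is on standard time at UTC+04:30.
04:30 UTC + 4h30m = 09:00 Velora Standard Time.

09:00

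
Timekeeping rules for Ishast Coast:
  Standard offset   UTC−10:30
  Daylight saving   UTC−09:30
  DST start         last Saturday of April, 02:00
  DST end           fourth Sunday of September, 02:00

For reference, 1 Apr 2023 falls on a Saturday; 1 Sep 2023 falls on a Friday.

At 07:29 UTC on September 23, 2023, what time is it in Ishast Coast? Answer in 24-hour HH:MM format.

1 April 2023 is a Saturday, so Saturdays fall on 1, 8, 15, 22, 29; the last is April 29.
1 September 2023 is a Friday, so the first Sunday is September 3 and the fourth is September 24.
At the standard offset (UTC−10:30), 07:29 UTC − 10h30m = 20:59 Ishast Coast standard time (rolling into the previous day, 22 September 2023).
The standard-time date in Ishast Coast, September 22, 2023, falls between 29 April and 24 September, so daylight saving is in effect and Ishast Coast is at UTC−09:30.
07:29 UTC − 9h30m = 21:59 local (rolling into the previous day, 22 September 2023).

21:59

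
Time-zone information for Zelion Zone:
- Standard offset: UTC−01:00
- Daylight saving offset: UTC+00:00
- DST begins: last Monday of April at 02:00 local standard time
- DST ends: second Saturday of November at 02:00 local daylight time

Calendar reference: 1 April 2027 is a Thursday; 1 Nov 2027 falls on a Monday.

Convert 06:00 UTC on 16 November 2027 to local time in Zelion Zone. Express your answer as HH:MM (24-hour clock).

1 April 2027 is a Thursday, so Mondays fall on 5, 12, 19, 26; the last is April 26.
1 November 2027 is a Monday, so the first Saturday is November 6 and the second is November 13.
At the standard offset (UTC−01:00), 06:00 UTC − 1h = 05:00 Zelion Zone standard time.
Daylight saving runs 26 April – 13 November; the standard-time date in Zelion Zone, 16 November 2027, is outside that window, so Zelion Zone is on standard time at UTC−01:00.
06:00 UTC − 1h = 05:00 local.

05:00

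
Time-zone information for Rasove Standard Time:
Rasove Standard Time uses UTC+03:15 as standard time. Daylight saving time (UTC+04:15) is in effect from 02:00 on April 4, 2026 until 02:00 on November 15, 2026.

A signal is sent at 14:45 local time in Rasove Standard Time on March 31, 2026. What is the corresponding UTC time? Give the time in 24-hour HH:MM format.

Daylight saving runs 4 April – 15 November; March 31, 2026 is outside that window, so Rasove Standard Time is on standard time at UTC+03:15.
14:45 local − 3h15m = 11:30 UTC.

11:30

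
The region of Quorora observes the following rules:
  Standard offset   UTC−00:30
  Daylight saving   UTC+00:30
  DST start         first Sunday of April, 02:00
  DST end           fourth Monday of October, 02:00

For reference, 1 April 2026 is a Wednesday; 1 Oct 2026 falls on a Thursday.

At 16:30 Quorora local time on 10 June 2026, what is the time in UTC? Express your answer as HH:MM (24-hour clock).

1 April 2026 is a Wednesday, so the first Sunday is April 5.
1 October 2026 is a Thursday, so the first Monday is October 5 and the fourth is October 26.
10 June 2026 falls between 5 April and 26 October, so daylight saving is in effect and Quorora is at UTC+00:30.
16:30 local − 0h30m = 16:00 UTC.

16:00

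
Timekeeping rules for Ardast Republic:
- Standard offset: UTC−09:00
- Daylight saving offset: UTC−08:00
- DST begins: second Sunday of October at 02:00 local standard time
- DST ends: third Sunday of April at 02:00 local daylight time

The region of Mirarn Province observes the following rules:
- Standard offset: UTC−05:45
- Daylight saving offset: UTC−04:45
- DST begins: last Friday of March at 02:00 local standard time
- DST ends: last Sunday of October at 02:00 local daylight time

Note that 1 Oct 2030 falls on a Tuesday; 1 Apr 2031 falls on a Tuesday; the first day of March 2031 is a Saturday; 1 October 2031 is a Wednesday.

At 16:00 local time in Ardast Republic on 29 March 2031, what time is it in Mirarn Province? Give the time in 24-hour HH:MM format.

19:15

1 October 2030 is a Tuesday, so the first Sunday is October 6 and the second is October 13.
1 April 2031 is a Tuesday, so the first Sunday is April 6 and the third is April 20.
29 March 2031 lies within the daylight-saving period (13 October 2030 – 20 April 2031), so Ardast Republic is on daylight time, UTC−08:00.
16:00 Ardast Republic + 8h = 00:00 UTC (rolling into the next day, 30 March 2031).
1 March 2031 is a Saturday, so Fridays fall on 7, 14, 21, 28; the last is March 28.
1 October 2031 is a Wednesday, so Sundays fall on 5, 12, 19, 26; the last is October 26.
At the standard offset (UTC−05:45), 00:00 UTC − 5h45m = 18:15 Mirarn Province standard time (rolling into the previous day, 29 March 2031).
Daylight saving runs 28 March – 26 October; the standard-time date in Mirarn Province, 29 March 2031, is inside that window, so Mirarn Province is at UTC−04:45.
00:00 UTC − 4h45m = 19:15 Mirarn Province (rolling into the previous day, 29 March 2031).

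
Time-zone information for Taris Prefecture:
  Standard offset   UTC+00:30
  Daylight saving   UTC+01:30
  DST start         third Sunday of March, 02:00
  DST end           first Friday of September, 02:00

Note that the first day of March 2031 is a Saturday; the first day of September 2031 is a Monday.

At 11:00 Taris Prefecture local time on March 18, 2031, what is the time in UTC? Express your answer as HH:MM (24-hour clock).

1 March 2031 is a Saturday, so the first Sunday is March 2 and the third is March 16.
1 September 2031 is a Monday, so the first Friday is September 5.
March 18, 2031 falls between 16 March and 5 September, so daylight saving is in effect and Taris Prefecture is at UTC+01:30.
11:00 local − 1h30m = 09:30 UTC.

09:30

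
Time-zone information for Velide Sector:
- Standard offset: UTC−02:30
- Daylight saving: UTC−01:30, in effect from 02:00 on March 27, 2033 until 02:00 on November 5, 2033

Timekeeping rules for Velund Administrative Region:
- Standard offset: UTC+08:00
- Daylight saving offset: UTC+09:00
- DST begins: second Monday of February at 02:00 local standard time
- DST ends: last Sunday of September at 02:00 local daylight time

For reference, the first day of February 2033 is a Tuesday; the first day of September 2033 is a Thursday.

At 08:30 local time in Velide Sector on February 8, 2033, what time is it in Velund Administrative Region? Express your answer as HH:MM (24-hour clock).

19:00

February 8, 2033 is outside the daylight-saving period (27 March – 5 November), so Velide Sector is on standard time, UTC−02:30.
08:30 Velide Sector + 2h30m = 11:00 UTC.
1 February 2033 is a Tuesday, so the first Monday is February 7 and the second is February 14.
1 September 2033 is a Thursday, so Sundays fall on 4, 11, 18, 25; the last is September 25.
At the standard offset (UTC+08:00), 11:00 UTC + 8h = 19:00 Velund Administrative Region standard time.
The standard-time date in Velund Administrative Region, February 8, 2033, is outside the daylight-saving period (14 February – 25 September), so Velund Administrative Region is on standard time, UTC+08:00.
11:00 UTC + 8h = 19:00 Velund Administrative Region.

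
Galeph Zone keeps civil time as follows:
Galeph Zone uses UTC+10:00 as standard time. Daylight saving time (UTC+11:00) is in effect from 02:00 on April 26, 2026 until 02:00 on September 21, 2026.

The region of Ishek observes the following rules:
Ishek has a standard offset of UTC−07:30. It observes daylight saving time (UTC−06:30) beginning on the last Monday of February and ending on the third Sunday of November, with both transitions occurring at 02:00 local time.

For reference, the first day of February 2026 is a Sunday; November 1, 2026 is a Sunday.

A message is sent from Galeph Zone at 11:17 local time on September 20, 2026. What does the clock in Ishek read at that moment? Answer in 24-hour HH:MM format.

September 20, 2026 lies within the daylight-saving period (26 April – 21 September), so Galeph Zone is on daylight time, UTC+11:00.
11:17 Galeph Zone − 11h = 00:17 UTC.
1 February 2026 is a Sunday, so Mondays fall on 2, 9, 16, 23; the last is February 23.
1 November 2026 is a Sunday, so the first Sunday is November 1 and the third is November 15.
At the standard offset (UTC−07:30), 00:17 UTC − 7h30m = 16:47 Ishek standard time (rolling into the previous day, 19 September 2026).
The standard-time date in Ishek, September 19, 2026, falls between 23 February and 15 November, so daylight saving is in effect and Ishek is at UTC−06:30.
00:17 UTC − 6h30m = 17:47 Ishek (rolling into the previous day, 19 September 2026).

17:47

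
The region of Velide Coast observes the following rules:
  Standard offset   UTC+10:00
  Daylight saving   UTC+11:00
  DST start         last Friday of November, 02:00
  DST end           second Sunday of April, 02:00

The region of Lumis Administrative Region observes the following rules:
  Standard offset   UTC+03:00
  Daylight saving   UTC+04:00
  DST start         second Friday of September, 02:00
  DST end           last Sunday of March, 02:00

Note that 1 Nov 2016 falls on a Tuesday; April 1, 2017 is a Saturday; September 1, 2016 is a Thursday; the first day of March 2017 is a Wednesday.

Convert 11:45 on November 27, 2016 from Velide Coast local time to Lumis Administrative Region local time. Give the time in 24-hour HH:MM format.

04:45

1 November 2016 is a Tuesday, so Fridays fall on 4, 11, 18, 25; the last is November 25.
1 April 2017 is a Saturday, so the first Sunday is April 2 and the second is April 9.
November 27, 2016 falls between 25 November 2016 and 9 April 2017, so daylight saving is in effect and Velide Coast is at UTC+11:00.
11:45 Velide Coast − 11h = 00:45 UTC.
1 September 2016 is a Thursday, so the first Friday is September 2 and the second is September 9.
1 March 2017 is a Wednesday, so Sundays fall on 5, 12, 19, 26; the last is March 26.
At the standard offset (UTC+03:00), 00:45 UTC + 3h = 03:45 Lumis Administrative Region standard time.
The standard-time date in Lumis Administrative Region, November 27, 2016, falls between 9 September 2016 and 26 March 2017, so daylight saving is in effect and Lumis Administrative Region is at UTC+04:00.
00:45 UTC + 4h = 04:45 Lumis Administrative Region.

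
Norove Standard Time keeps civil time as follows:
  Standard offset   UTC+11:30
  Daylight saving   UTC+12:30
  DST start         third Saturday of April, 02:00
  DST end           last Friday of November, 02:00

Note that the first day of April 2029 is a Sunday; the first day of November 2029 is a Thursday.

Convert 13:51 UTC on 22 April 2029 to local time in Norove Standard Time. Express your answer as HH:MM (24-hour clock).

1 April 2029 is a Sunday, so the first Saturday is April 7 and the third is April 21.
1 November 2029 is a Thursday, so Fridays fall on 2, 9, 16, 23, 30; the last is November 30.
At the standard offset (UTC+11:30), 13:51 UTC + 11h30m = 01:21 Norove Standard Time standard time (rolling into the next day, 23 April 2029).
Daylight saving runs 21 April – 30 November; the standard-time date in Norove Standard Time, 23 April 2029, is inside that window, so Norove Standard Time is at UTC+12:30.
13:51 UTC + 12h30m = 02:21 local (rolling into the next day, 23 April 2029).

02:21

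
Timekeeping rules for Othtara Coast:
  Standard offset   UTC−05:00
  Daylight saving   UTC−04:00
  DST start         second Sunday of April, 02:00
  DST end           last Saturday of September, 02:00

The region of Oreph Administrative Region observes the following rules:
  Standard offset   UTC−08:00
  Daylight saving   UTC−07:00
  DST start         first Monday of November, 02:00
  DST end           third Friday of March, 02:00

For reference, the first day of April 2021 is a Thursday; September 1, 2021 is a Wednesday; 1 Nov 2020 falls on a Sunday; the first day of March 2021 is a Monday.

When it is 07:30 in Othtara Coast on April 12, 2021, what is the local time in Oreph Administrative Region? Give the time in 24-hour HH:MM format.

03:30

1 April 2021 is a Thursday, so the first Sunday is April 4 and the second is April 11.
1 September 2021 is a Wednesday, so Saturdays fall on 4, 11, 18, 25; the last is September 25.
April 12, 2021 falls between 11 April and 25 September, so daylight saving is in effect and Othtara Coast is at UTC−04:00.
07:30 Othtara Coast + 4h = 11:30 UTC.
1 November 2020 is a Sunday, so the first Monday is November 2.
1 March 2021 is a Monday, so the first Friday is March 5 and the third is March 19.
At the standard offset (UTC−08:00), 11:30 UTC − 8h = 03:30 Oreph Administrative Region standard time.
The standard-time date in Oreph Administrative Region, April 12, 2021, does not fall between 2 November 2020 and 19 March 2021, so daylight saving is not in effect and Oreph Administrative Region is at UTC−08:00.
11:30 UTC − 8h = 03:30 Oreph Administrative Region.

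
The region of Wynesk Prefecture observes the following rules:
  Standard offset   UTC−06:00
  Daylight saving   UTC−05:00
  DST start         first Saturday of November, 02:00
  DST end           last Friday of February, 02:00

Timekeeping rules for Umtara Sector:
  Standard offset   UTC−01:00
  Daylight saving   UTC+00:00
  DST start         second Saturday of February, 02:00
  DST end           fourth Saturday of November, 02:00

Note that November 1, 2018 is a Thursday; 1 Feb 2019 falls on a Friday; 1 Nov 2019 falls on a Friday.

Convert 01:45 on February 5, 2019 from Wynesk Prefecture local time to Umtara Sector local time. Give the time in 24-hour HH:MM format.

05:45

1 November 2018 is a Thursday, so the first Saturday is November 3.
1 February 2019 is a Friday, so Fridays fall on 1, 8, 15, 22; the last is February 22.
February 5, 2019 falls between 3 November 2018 and 22 February 2019, so daylight saving is in effect and Wynesk Prefecture is at UTC−05:00.
01:45 Wynesk Prefecture + 5h = 06:45 UTC.
1 February 2019 is a Friday, so the first Saturday is February 2 and the second is February 9.
1 November 2019 is a Friday, so the first Saturday is November 2 and the fourth is November 23.
At the standard offset (UTC−01:00), 06:45 UTC − 1h = 05:45 Umtara Sector standard time.
The standard-time date in Umtara Sector, February 5, 2019, does not fall between 9 February and 23 November, so daylight saving is not in effect and Umtara Sector is at UTC−01:00.
06:45 UTC − 1h = 05:45 Umtara Sector.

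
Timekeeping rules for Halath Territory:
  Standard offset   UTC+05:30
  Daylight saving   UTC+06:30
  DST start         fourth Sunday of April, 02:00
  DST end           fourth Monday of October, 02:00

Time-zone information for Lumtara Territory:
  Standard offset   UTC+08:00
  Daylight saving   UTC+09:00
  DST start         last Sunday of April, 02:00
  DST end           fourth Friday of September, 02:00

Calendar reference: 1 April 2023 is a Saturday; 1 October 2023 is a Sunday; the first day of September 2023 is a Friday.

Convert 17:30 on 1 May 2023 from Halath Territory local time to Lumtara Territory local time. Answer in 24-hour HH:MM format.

20:00

1 April 2023 is a Saturday, so the first Sunday is April 2 and the fourth is April 23.
1 October 2023 is a Sunday, so the first Monday is October 2 and the fourth is October 23.
1 May 2023 falls between 23 April and 23 October, so daylight saving is in effect and Halath Territory is at UTC+06:30.
17:30 Halath Territory − 6h30m = 11:00 UTC.
1 April 2023 is a Saturday, so Sundays fall on 2, 9, 16, 23, 30; the last is April 30.
1 September 2023 is a Friday, so the first Friday is September 1 and the fourth is September 22.
At the standard offset (UTC+08:00), 11:00 UTC + 8h = 19:00 Lumtara Territory standard time.
The standard-time date in Lumtara Territory, 1 May 2023, lies within the daylight-saving period (30 April – 22 September), so Lumtara Territory is on daylight time, UTC+09:00.
11:00 UTC + 9h = 20:00 Lumtara Territory.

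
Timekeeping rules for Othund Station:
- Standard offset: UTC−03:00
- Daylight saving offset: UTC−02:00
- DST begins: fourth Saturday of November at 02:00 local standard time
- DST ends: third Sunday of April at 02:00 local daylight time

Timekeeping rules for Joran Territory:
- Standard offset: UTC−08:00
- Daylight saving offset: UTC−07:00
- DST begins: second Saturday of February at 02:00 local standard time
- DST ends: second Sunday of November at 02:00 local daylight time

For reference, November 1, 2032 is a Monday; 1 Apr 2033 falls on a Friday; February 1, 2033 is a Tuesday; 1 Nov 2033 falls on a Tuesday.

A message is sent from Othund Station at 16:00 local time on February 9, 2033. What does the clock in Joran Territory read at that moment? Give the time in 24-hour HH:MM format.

10:00

1 November 2032 is a Monday, so the first Saturday is November 6 and the fourth is November 27.
1 April 2033 is a Friday, so the first Sunday is April 3 and the third is April 17.
February 9, 2033 falls between 27 November 2032 and 17 April 2033, so daylight saving is in effect and Othund Station is at UTC−02:00.
16:00 Othund Station + 2h = 18:00 UTC.
1 February 2033 is a Tuesday, so the first Saturday is February 5 and the second is February 12.
1 November 2033 is a Tuesday, so the first Sunday is November 6 and the second is November 13.
At the standard offset (UTC−08:00), 18:00 UTC − 8h = 10:00 Joran Territory standard time.
The standard-time date in Joran Territory, February 9, 2033, does not fall between 12 February and 13 November, so daylight saving is not in effect and Joran Territory is at UTC−08:00.
18:00 UTC − 8h = 10:00 Joran Territory.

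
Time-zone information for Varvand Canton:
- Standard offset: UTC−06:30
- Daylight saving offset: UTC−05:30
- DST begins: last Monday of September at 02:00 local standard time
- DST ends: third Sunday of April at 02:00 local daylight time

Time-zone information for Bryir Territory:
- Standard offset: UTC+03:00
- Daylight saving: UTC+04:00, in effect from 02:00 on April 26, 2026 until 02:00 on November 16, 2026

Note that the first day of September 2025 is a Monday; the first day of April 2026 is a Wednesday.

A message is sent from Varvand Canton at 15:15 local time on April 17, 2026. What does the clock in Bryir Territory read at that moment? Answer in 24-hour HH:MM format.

1 September 2025 is a Monday, so Mondays fall on 1, 8, 15, 22, 29; the last is September 29.
1 April 2026 is a Wednesday, so the first Sunday is April 5 and the third is April 19.
April 17, 2026 falls between 29 September 2025 and 19 April 2026, so daylight saving is in effect and Varvand Canton is at UTC−05:30.
15:15 Varvand Canton + 5h30m = 20:45 UTC.
At the standard offset (UTC+03:00), 20:45 UTC + 3h = 23:45 Bryir Territory standard time.
Daylight saving runs 26 April – 16 November; the standard-time date in Bryir Territory, April 17, 2026, is outside that window, so Bryir Territory is on standard time at UTC+03:00.
20:45 UTC + 3h = 23:45 Bryir Territory.

23:45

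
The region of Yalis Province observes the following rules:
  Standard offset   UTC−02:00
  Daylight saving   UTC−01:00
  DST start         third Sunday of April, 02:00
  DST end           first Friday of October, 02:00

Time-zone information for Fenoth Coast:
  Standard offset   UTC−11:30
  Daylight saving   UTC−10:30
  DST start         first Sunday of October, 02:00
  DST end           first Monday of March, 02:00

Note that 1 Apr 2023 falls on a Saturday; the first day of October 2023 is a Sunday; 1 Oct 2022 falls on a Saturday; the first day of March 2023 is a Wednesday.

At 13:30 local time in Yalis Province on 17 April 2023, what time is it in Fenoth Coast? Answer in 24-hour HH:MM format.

1 April 2023 is a Saturday, so the first Sunday is April 2 and the third is April 16.
1 October 2023 is a Sunday, so the first Friday is October 6.
17 April 2023 falls between 16 April and 6 October, so daylight saving is in effect and Yalis Province is at UTC−01:00.
13:30 Yalis Province + 1h = 14:30 UTC.
1 October 2022 is a Saturday, so the first Sunday is October 2.
1 March 2023 is a Wednesday, so the first Monday is March 6.
At the standard offset (UTC−11:30), 14:30 UTC − 11h30m = 03:00 Fenoth Coast standard time.
Daylight saving runs 2 October 2022 – 6 March 2023; the standard-time date in Fenoth Coast, 17 April 2023, is outside that window, so Fenoth Coast is on standard time at UTC−11:30.
14:30 UTC − 11h30m = 03:00 Fenoth Coast.

03:00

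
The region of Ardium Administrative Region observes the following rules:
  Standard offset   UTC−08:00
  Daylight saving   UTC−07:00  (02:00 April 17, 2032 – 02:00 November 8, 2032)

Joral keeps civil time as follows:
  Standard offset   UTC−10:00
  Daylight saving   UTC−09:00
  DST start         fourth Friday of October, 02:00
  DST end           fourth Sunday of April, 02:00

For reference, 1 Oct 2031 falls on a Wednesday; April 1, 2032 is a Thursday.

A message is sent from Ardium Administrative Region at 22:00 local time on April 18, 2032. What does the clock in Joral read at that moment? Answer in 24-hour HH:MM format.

20:00

April 18, 2032 falls between 17 April and 8 November, so daylight saving is in effect and Ardium Administrative Region is at UTC−07:00.
22:00 Ardium Administrative Region + 7h = 05:00 UTC (rolling into the next day, 19 April 2032).
1 October 2031 is a Wednesday, so the first Friday is October 3 and the fourth is October 24.
1 April 2032 is a Thursday, so the first Sunday is April 4 and the fourth is April 25.
At the standard offset (UTC−10:00), 05:00 UTC − 10h = 19:00 Joral standard time (rolling into the previous day, 18 April 2032).
The standard-time date in Joral, April 18, 2032, lies within the daylight-saving period (24 October 2031 – 25 April 2032), so Joral is on daylight time, UTC−09:00.
05:00 UTC − 9h = 20:00 Joral (rolling into the previous day, 18 April 2032).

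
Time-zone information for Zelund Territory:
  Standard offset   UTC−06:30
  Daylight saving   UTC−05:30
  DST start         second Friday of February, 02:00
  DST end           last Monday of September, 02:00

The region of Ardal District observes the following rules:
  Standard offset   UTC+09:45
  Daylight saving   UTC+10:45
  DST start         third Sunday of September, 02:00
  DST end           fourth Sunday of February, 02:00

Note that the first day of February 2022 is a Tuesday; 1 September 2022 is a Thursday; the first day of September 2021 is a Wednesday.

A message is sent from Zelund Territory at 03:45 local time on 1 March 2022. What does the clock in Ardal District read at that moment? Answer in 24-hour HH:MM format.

1 February 2022 is a Tuesday, so the first Friday is February 4 and the second is February 11.
1 September 2022 is a Thursday, so Mondays fall on 5, 12, 19, 26; the last is September 26.
1 March 2022 falls between 11 February and 26 September, so daylight saving is in effect and Zelund Territory is at UTC−05:30.
03:45 Zelund Territory + 5h30m = 09:15 UTC.
1 September 2021 is a Wednesday, so the first Sunday is September 5 and the third is September 19.
1 February 2022 is a Tuesday, so the first Sunday is February 6 and the fourth is February 27.
At the standard offset (UTC+09:45), 09:15 UTC + 9h45m = 19:00 Ardal District standard time.
The standard-time date in Ardal District, 1 March 2022, is outside the daylight-saving period (19 September 2021 – 27 February 2022), so Ardal District is on standard time, UTC+09:45.
09:15 UTC + 9h45m = 19:00 Ardal District.

19:00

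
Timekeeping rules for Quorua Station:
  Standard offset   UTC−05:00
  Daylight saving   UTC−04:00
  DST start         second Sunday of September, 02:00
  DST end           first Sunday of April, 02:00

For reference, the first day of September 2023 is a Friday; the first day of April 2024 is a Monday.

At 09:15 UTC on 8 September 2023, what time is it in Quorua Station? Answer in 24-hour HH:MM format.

1 September 2023 is a Friday, so the first Sunday is September 3 and the second is September 10.
1 April 2024 is a Monday, so the first Sunday is April 7.
At the standard offset (UTC−05:00), 09:15 UTC − 5h = 04:15 Quorua Station standard time.
The standard-time date in Quorua Station, 8 September 2023, does not fall between 10 September 2023 and 7 April 2024, so daylight saving is not in effect and Quorua Station is at UTC−05:00.
09:15 UTC − 5h = 04:15 local.

04:15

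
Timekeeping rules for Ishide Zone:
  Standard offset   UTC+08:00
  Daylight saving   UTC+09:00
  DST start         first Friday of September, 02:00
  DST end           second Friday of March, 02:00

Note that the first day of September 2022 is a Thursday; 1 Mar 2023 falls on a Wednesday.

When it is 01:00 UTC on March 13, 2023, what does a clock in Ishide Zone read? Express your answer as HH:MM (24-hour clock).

09:00

1 September 2022 is a Thursday, so the first Friday is September 2.
1 March 2023 is a Wednesday, so the first Friday is March 3 and the second is March 10.
At the standard offset (UTC+08:00), 01:00 UTC + 8h = 09:00 Ishide Zone standard time.
The standard-time date in Ishide Zone, March 13, 2023, does not fall between 2 September 2022 and 10 March 2023, so daylight saving is not in effect and Ishide Zone is at UTC+08:00.
01:00 UTC + 8h = 09:00 local.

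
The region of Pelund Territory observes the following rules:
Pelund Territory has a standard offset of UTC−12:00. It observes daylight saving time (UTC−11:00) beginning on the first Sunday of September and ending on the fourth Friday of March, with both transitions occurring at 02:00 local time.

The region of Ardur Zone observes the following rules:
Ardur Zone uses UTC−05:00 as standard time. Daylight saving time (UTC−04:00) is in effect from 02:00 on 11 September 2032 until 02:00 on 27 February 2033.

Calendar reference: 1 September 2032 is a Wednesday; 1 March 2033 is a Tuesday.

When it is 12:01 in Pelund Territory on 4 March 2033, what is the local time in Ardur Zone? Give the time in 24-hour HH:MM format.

1 September 2032 is a Wednesday, so the first Sunday is September 5.
1 March 2033 is a Tuesday, so the first Friday is March 4 and the fourth is March 25.
Daylight saving runs 5 September 2032 – 25 March 2033; 4 March 2033 is inside that window, so Pelund Territory is at UTC−11:00.
12:01 Pelund Territory + 11h = 23:01 UTC.
At the standard offset (UTC−05:00), 23:01 UTC − 5h = 18:01 Ardur Zone standard time.
The standard-time date in Ardur Zone, 4 March 2033, does not fall between 11 September 2032 and 27 February 2033, so daylight saving is not in effect and Ardur Zone is at UTC−05:00.
23:01 UTC − 5h = 18:01 Ardur Zone.

18:01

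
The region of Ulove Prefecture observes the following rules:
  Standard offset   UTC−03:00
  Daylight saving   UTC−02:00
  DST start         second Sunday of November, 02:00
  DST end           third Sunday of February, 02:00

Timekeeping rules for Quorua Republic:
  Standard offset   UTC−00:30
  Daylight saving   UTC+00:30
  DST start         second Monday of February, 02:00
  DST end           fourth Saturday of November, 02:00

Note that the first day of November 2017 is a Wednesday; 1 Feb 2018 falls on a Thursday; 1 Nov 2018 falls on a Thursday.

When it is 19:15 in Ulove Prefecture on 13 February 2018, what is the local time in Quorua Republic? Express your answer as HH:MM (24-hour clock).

1 November 2017 is a Wednesday, so the first Sunday is November 5 and the second is November 12.
1 February 2018 is a Thursday, so the first Sunday is February 4 and the third is February 18.
Daylight saving runs 12 November 2017 – 18 February 2018; 13 February 2018 is inside that window, so Ulove Prefecture is at UTC−02:00.
19:15 Ulove Prefecture + 2h = 21:15 UTC.
1 February 2018 is a Thursday, so the first Monday is February 5 and the second is February 12.
1 November 2018 is a Thursday, so the first Saturday is November 3 and the fourth is November 24.
At the standard offset (UTC−00:30), 21:15 UTC − 0h30m = 20:45 Quorua Republic standard time.
The standard-time date in Quorua Republic, 13 February 2018, falls between 12 February and 24 November, so daylight saving is in effect and Quorua Republic is at UTC+00:30.
21:15 UTC + 0h30m = 21:45 Quorua Republic.

21:45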